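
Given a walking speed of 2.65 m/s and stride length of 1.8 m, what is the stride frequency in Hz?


f = v / stride_length
f = 2.65 / 1.8
f = 1.4722


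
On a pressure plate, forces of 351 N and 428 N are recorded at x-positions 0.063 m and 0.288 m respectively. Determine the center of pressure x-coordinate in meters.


COP_x = (F1*x1 + F2*x2) / (F1 + F2)
COP_x = (351*0.063 + 428*0.288) / (351 + 428)
Numerator = 145.3770
Denominator = 779
COP_x = 0.1866


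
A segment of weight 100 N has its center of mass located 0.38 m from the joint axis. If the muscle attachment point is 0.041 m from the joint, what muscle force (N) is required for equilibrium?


F_muscle = W * d_load / d_muscle
F_muscle = 100 * 0.38 / 0.041
Numerator = 38.0000
F_muscle = 926.8293


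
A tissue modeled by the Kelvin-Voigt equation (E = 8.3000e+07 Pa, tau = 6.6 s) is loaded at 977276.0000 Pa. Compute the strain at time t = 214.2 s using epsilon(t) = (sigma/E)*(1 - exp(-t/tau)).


epsilon(t) = (sigma/E) * (1 - exp(-t/tau))
sigma/E = 977276.0000 / 8.3000e+07 = 0.0118
exp(-t/tau) = exp(-214.2 / 6.6) = 8.0384e-15
epsilon = 0.0118 * (1 - 8.0384e-15)
epsilon = 0.0118


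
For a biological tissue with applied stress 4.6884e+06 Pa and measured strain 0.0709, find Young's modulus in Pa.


E = stress / strain
E = 4.6884e+06 / 0.0709
E = 6.6127e+07


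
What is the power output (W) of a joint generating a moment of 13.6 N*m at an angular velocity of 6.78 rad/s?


P = M * omega
P = 13.6 * 6.78
P = 92.2080


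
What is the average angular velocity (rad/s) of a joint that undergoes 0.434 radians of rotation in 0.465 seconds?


omega = delta_theta / delta_t
omega = 0.434 / 0.465
omega = 0.9333


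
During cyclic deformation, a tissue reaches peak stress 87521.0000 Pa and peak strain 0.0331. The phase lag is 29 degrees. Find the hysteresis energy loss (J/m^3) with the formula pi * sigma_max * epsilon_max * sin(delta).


E_loss = pi * sigma_max * epsilon_max * sin(delta)
delta = 29 deg = 0.5061 rad
sin(delta) = 0.4848
E_loss = pi * 87521.0000 * 0.0331 * 0.4848
E_loss = 4412.2628


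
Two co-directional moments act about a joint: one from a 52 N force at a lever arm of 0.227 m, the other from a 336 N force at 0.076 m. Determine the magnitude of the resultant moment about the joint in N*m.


M = F1 * d1 + F2 * d2
M = 52 * 0.227 + 336 * 0.076
M = 11.8040 + 25.5360
M = 37.3400


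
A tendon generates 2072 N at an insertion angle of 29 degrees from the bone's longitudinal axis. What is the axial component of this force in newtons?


F_eff = F_tendon * cos(theta)
theta = 29 deg = 0.5061 rad
cos(theta) = 0.8746
F_eff = 2072 * 0.8746
F_eff = 1812.2120


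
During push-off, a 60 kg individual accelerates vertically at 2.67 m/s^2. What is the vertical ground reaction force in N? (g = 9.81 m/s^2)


GRF = m * (g + a)
GRF = 60 * (9.81 + 2.67)
GRF = 60 * 12.4800
GRF = 748.8000


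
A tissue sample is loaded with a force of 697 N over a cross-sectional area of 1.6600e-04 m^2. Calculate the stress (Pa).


stress = F / A
stress = 697 / 1.6600e-04
stress = 4.1988e+06


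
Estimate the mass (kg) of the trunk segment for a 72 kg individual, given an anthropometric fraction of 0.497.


m_segment = body_mass * fraction
m_segment = 72 * 0.497
m_segment = 35.7840


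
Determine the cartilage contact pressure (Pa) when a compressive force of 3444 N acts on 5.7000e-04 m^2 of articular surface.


P = F / A
P = 3444 / 5.7000e-04
P = 6.0421e+06


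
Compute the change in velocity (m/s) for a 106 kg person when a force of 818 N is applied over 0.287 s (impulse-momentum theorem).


J = F * dt = 818 * 0.287 = 234.7660 N*s
delta_v = J / m
delta_v = 234.7660 / 106
delta_v = 2.2148


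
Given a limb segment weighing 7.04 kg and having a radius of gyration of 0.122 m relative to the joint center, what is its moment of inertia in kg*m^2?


I = m * k^2
I = 7.04 * 0.122^2
k^2 = 0.0149
I = 0.1048


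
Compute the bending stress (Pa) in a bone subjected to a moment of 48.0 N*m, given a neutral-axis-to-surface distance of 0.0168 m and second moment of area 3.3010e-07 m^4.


sigma = M * c / I
sigma = 48.0 * 0.0168 / 3.3010e-07
M * c = 0.8064
sigma = 2.4429e+06


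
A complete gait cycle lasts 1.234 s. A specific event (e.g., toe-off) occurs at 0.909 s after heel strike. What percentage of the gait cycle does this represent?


pct = (event_time / cycle_time) * 100
pct = (0.909 / 1.234) * 100
ratio = 0.7366
pct = 73.6629


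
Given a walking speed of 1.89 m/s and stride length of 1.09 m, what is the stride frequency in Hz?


f = v / stride_length
f = 1.89 / 1.09
f = 1.7339


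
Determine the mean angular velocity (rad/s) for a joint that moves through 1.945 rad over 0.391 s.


omega = delta_theta / delta_t
omega = 1.945 / 0.391
omega = 4.9744


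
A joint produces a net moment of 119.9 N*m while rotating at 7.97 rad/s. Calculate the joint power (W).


P = M * omega
P = 119.9 * 7.97
P = 955.6030


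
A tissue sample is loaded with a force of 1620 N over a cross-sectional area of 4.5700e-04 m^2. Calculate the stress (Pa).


stress = F / A
stress = 1620 / 4.5700e-04
stress = 3.5449e+06


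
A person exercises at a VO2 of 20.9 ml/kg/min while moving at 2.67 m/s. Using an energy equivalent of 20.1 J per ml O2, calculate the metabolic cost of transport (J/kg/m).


Power per kg = VO2 * 20.1 / 60
Power per kg = 20.9 * 20.1 / 60 = 7.0015 W/kg
Cost = power_per_kg / speed
Cost = 7.0015 / 2.67
Cost = 2.6223


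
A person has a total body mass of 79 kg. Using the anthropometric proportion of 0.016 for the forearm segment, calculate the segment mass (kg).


m_segment = body_mass * fraction
m_segment = 79 * 0.016
m_segment = 1.2640


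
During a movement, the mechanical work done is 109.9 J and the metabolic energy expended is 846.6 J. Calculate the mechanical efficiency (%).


eta = (W_mech / E_meta) * 100
eta = (109.9 / 846.6) * 100
ratio = 0.1298
eta = 12.9813


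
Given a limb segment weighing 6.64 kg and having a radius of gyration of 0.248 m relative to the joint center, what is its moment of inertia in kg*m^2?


I = m * k^2
I = 6.64 * 0.248^2
k^2 = 0.0615
I = 0.4084


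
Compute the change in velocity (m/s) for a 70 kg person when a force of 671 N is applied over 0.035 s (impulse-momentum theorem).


J = F * dt = 671 * 0.035 = 23.4850 N*s
delta_v = J / m
delta_v = 23.4850 / 70
delta_v = 0.3355


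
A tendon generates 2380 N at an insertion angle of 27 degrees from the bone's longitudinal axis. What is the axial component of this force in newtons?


F_eff = F_tendon * cos(theta)
theta = 27 deg = 0.4712 rad
cos(theta) = 0.8910
F_eff = 2380 * 0.8910
F_eff = 2120.5955


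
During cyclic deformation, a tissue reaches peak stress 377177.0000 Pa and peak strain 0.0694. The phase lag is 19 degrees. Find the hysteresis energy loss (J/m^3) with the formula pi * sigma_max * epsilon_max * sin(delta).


E_loss = pi * sigma_max * epsilon_max * sin(delta)
delta = 19 deg = 0.3316 rad
sin(delta) = 0.3256
E_loss = pi * 377177.0000 * 0.0694 * 0.3256
E_loss = 26772.9645


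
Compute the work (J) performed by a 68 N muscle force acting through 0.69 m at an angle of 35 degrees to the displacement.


W = F * d * cos(theta)
theta = 35 deg = 0.6109 rad
cos(theta) = 0.8192
W = 68 * 0.69 * 0.8192
W = 38.4346


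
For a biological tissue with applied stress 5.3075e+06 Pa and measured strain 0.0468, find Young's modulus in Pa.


E = stress / strain
E = 5.3075e+06 / 0.0468
E = 1.1341e+08


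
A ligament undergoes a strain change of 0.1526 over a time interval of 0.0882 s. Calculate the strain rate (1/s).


strain_rate = delta_strain / delta_t
strain_rate = 0.1526 / 0.0882
strain_rate = 1.7302


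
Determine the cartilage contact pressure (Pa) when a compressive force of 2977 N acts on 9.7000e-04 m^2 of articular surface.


P = F / A
P = 2977 / 9.7000e-04
P = 3.0691e+06


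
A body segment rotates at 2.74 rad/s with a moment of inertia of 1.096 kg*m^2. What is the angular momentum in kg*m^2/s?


L = I * omega
L = 1.096 * 2.74
L = 3.0030


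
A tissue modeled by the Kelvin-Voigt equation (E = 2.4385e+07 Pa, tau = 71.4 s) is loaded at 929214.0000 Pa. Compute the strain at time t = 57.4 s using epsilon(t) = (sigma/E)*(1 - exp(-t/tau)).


epsilon(t) = (sigma/E) * (1 - exp(-t/tau))
sigma/E = 929214.0000 / 2.4385e+07 = 0.0381
exp(-t/tau) = exp(-57.4 / 71.4) = 0.4476
epsilon = 0.0381 * (1 - 0.4476)
epsilon = 0.0211


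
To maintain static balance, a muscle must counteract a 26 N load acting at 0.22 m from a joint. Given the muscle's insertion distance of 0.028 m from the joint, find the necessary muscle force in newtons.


F_muscle = W * d_load / d_muscle
F_muscle = 26 * 0.22 / 0.028
Numerator = 5.7200
F_muscle = 204.2857


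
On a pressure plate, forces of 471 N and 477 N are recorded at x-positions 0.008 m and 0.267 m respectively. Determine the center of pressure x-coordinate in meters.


COP_x = (F1*x1 + F2*x2) / (F1 + F2)
COP_x = (471*0.008 + 477*0.267) / (471 + 477)
Numerator = 131.1270
Denominator = 948
COP_x = 0.1383


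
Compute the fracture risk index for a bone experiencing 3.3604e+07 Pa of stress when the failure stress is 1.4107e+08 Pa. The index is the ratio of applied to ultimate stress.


FRI = applied / ultimate
FRI = 3.3604e+07 / 1.4107e+08
FRI = 0.2382


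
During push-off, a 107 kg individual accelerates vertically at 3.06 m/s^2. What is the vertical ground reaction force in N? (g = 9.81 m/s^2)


GRF = m * (g + a)
GRF = 107 * (9.81 + 3.06)
GRF = 107 * 12.8700
GRF = 1377.0900


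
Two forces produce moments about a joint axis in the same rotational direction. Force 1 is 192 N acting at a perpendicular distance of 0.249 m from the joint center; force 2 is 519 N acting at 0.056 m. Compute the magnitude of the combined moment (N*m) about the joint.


M = F1 * d1 + F2 * d2
M = 192 * 0.249 + 519 * 0.056
M = 47.8080 + 29.0640
M = 76.8720


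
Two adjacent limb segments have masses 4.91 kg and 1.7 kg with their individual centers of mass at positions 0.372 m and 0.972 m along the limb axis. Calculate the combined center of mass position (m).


COM = (m1*x1 + m2*x2) / (m1 + m2)
COM = (4.91*0.372 + 1.7*0.972) / (4.91 + 1.7)
Numerator = 3.4789
Denominator = 6.6100
COM = 0.5263


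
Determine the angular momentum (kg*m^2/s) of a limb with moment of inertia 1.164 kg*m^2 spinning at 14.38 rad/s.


L = I * omega
L = 1.164 * 14.38
L = 16.7383


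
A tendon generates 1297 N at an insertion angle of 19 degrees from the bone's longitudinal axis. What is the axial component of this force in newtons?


F_eff = F_tendon * cos(theta)
theta = 19 deg = 0.3316 rad
cos(theta) = 0.9455
F_eff = 1297 * 0.9455
F_eff = 1226.3376


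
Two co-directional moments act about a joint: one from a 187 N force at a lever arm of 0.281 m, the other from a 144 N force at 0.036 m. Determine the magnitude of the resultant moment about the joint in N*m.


M = F1 * d1 + F2 * d2
M = 187 * 0.281 + 144 * 0.036
M = 52.5470 + 5.1840
M = 57.7310


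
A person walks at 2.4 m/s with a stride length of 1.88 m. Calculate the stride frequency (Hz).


f = v / stride_length
f = 2.4 / 1.88
f = 1.2766


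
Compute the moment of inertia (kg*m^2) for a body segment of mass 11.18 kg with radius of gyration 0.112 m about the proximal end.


I = m * k^2
I = 11.18 * 0.112^2
k^2 = 0.0125
I = 0.1402


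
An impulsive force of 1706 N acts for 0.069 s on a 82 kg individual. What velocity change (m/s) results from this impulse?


J = F * dt = 1706 * 0.069 = 117.7140 N*s
delta_v = J / m
delta_v = 117.7140 / 82
delta_v = 1.4355


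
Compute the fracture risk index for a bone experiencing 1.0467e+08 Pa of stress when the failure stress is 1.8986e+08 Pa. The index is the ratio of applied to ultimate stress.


FRI = applied / ultimate
FRI = 1.0467e+08 / 1.8986e+08
FRI = 0.5513


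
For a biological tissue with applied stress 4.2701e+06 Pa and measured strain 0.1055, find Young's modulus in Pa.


E = stress / strain
E = 4.2701e+06 / 0.1055
E = 4.0475e+07


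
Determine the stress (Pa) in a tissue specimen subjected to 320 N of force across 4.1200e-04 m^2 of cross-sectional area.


stress = F / A
stress = 320 / 4.1200e-04
stress = 776699.0291


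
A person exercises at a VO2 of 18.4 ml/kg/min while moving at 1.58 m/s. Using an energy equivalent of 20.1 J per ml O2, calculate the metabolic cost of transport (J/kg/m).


Power per kg = VO2 * 20.1 / 60
Power per kg = 18.4 * 20.1 / 60 = 6.1640 W/kg
Cost = power_per_kg / speed
Cost = 6.1640 / 1.58
Cost = 3.9013


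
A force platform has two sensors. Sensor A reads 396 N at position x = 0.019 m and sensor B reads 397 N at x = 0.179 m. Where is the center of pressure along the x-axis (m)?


COP_x = (F1*x1 + F2*x2) / (F1 + F2)
COP_x = (396*0.019 + 397*0.179) / (396 + 397)
Numerator = 78.5870
Denominator = 793
COP_x = 0.0991


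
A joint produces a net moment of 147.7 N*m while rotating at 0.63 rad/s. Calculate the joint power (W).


P = M * omega
P = 147.7 * 0.63
P = 93.0510


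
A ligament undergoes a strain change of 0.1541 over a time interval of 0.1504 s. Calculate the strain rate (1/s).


strain_rate = delta_strain / delta_t
strain_rate = 0.1541 / 0.1504
strain_rate = 1.0246


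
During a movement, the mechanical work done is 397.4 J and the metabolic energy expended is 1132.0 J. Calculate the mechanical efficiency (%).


eta = (W_mech / E_meta) * 100
eta = (397.4 / 1132.0) * 100
ratio = 0.3511
eta = 35.1060


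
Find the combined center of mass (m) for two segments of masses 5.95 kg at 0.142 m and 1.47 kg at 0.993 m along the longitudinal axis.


COM = (m1*x1 + m2*x2) / (m1 + m2)
COM = (5.95*0.142 + 1.47*0.993) / (5.95 + 1.47)
Numerator = 2.3046
Denominator = 7.4200
COM = 0.3106


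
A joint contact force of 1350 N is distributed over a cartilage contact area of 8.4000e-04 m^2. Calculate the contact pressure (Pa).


P = F / A
P = 1350 / 8.4000e-04
P = 1.6071e+06


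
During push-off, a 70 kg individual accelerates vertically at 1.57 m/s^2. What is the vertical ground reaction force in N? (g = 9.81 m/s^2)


GRF = m * (g + a)
GRF = 70 * (9.81 + 1.57)
GRF = 70 * 11.3800
GRF = 796.6000


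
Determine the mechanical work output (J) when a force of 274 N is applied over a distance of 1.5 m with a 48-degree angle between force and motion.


W = F * d * cos(theta)
theta = 48 deg = 0.8378 rad
cos(theta) = 0.6691
W = 274 * 1.5 * 0.6691
W = 275.0127


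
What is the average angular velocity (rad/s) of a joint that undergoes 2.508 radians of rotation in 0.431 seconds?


omega = delta_theta / delta_t
omega = 2.508 / 0.431
omega = 5.8190


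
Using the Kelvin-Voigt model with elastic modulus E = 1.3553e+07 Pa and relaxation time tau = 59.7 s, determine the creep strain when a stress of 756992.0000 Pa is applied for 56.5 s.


epsilon(t) = (sigma/E) * (1 - exp(-t/tau))
sigma/E = 756992.0000 / 1.3553e+07 = 0.0559
exp(-t/tau) = exp(-56.5 / 59.7) = 0.3881
epsilon = 0.0559 * (1 - 0.3881)
epsilon = 0.0342


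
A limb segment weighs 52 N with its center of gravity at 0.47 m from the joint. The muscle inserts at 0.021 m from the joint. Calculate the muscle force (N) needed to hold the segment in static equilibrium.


F_muscle = W * d_load / d_muscle
F_muscle = 52 * 0.47 / 0.021
Numerator = 24.4400
F_muscle = 1163.8095


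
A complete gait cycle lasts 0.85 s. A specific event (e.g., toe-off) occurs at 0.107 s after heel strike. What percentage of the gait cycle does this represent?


pct = (event_time / cycle_time) * 100
pct = (0.107 / 0.85) * 100
ratio = 0.1259
pct = 12.5882


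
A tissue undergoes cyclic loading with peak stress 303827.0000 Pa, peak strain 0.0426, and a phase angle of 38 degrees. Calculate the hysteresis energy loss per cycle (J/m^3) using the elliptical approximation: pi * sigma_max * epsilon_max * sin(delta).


E_loss = pi * sigma_max * epsilon_max * sin(delta)
delta = 38 deg = 0.6632 rad
sin(delta) = 0.6157
E_loss = pi * 303827.0000 * 0.0426 * 0.6157
E_loss = 25033.8598


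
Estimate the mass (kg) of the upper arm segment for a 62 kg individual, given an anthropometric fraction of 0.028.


m_segment = body_mass * fraction
m_segment = 62 * 0.028
m_segment = 1.7360


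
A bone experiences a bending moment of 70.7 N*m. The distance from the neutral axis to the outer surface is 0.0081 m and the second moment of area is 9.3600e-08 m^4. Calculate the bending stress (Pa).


sigma = M * c / I
sigma = 70.7 * 0.0081 / 9.3600e-08
M * c = 0.5727
sigma = 6.1183e+06


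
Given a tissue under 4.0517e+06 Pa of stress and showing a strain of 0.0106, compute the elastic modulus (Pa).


E = stress / strain
E = 4.0517e+06 / 0.0106
E = 3.8224e+08


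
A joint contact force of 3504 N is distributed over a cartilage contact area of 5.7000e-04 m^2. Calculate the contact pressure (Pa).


P = F / A
P = 3504 / 5.7000e-04
P = 6.1474e+06


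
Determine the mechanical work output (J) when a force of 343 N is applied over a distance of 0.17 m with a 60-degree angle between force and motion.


W = F * d * cos(theta)
theta = 60 deg = 1.0472 rad
cos(theta) = 0.5000
W = 343 * 0.17 * 0.5000
W = 29.1550


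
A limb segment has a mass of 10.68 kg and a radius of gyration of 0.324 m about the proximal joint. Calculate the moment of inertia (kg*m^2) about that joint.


I = m * k^2
I = 10.68 * 0.324^2
k^2 = 0.1050
I = 1.1211


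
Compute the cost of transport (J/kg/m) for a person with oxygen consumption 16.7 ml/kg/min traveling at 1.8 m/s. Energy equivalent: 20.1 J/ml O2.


Power per kg = VO2 * 20.1 / 60
Power per kg = 16.7 * 20.1 / 60 = 5.5945 W/kg
Cost = power_per_kg / speed
Cost = 5.5945 / 1.8
Cost = 3.1081


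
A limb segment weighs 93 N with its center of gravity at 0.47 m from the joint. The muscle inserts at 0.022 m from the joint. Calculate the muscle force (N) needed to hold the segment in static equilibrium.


F_muscle = W * d_load / d_muscle
F_muscle = 93 * 0.47 / 0.022
Numerator = 43.7100
F_muscle = 1986.8182


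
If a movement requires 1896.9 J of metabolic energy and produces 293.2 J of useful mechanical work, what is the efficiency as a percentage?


eta = (W_mech / E_meta) * 100
eta = (293.2 / 1896.9) * 100
ratio = 0.1546
eta = 15.4568


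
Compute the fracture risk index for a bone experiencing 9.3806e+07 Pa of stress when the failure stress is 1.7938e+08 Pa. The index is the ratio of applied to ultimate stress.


FRI = applied / ultimate
FRI = 9.3806e+07 / 1.7938e+08
FRI = 0.5229


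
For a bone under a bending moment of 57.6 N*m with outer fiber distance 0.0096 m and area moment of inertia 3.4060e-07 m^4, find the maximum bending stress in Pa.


sigma = M * c / I
sigma = 57.6 * 0.0096 / 3.4060e-07
M * c = 0.5530
sigma = 1.6235e+06


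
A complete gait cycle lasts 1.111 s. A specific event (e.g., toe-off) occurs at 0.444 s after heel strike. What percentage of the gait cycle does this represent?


pct = (event_time / cycle_time) * 100
pct = (0.444 / 1.111) * 100
ratio = 0.3996
pct = 39.9640


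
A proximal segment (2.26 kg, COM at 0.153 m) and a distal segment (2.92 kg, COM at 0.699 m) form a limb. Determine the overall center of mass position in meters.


COM = (m1*x1 + m2*x2) / (m1 + m2)
COM = (2.26*0.153 + 2.92*0.699) / (2.26 + 2.92)
Numerator = 2.3869
Denominator = 5.1800
COM = 0.4608


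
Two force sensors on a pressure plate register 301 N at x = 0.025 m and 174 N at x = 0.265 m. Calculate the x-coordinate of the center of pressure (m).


COP_x = (F1*x1 + F2*x2) / (F1 + F2)
COP_x = (301*0.025 + 174*0.265) / (301 + 174)
Numerator = 53.6350
Denominator = 475
COP_x = 0.1129


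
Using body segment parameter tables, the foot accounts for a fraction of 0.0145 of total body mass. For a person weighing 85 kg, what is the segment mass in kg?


m_segment = body_mass * fraction
m_segment = 85 * 0.0145
m_segment = 1.2325


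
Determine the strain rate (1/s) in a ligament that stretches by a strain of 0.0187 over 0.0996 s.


strain_rate = delta_strain / delta_t
strain_rate = 0.0187 / 0.0996
strain_rate = 0.1878


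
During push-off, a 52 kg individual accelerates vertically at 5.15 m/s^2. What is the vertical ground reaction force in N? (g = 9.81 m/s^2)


GRF = m * (g + a)
GRF = 52 * (9.81 + 5.15)
GRF = 52 * 14.9600
GRF = 777.9200


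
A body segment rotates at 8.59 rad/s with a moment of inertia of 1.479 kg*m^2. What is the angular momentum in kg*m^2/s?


L = I * omega
L = 1.479 * 8.59
L = 12.7046


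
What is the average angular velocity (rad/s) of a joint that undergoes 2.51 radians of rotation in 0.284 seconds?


omega = delta_theta / delta_t
omega = 2.51 / 0.284
omega = 8.8380


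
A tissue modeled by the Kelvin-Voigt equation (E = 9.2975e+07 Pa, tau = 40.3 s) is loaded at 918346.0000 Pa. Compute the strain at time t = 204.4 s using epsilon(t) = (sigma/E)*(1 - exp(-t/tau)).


epsilon(t) = (sigma/E) * (1 - exp(-t/tau))
sigma/E = 918346.0000 / 9.2975e+07 = 0.0099
exp(-t/tau) = exp(-204.4 / 40.3) = 0.0063
epsilon = 0.0099 * (1 - 0.0063)
epsilon = 0.0098


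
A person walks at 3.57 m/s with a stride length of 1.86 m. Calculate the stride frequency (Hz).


f = v / stride_length
f = 3.57 / 1.86
f = 1.9194


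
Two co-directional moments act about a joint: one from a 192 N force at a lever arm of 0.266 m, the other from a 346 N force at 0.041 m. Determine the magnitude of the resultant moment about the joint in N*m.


M = F1 * d1 + F2 * d2
M = 192 * 0.266 + 346 * 0.041
M = 51.0720 + 14.1860
M = 65.2580


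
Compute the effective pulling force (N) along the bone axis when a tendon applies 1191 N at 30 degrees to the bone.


F_eff = F_tendon * cos(theta)
theta = 30 deg = 0.5236 rad
cos(theta) = 0.8660
F_eff = 1191 * 0.8660
F_eff = 1031.4363


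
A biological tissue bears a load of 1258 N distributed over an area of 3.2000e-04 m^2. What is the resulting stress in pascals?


stress = F / A
stress = 1258 / 3.2000e-04
stress = 3.9312e+06


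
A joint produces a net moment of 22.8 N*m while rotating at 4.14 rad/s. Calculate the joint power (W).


P = M * omega
P = 22.8 * 4.14
P = 94.3920


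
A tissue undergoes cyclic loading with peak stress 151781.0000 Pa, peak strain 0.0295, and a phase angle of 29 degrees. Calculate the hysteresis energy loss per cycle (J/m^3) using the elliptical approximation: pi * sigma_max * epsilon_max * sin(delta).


E_loss = pi * sigma_max * epsilon_max * sin(delta)
delta = 29 deg = 0.5061 rad
sin(delta) = 0.4848
E_loss = pi * 151781.0000 * 0.0295 * 0.4848
E_loss = 6819.6255


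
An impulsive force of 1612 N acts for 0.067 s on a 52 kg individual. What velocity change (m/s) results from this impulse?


J = F * dt = 1612 * 0.067 = 108.0040 N*s
delta_v = J / m
delta_v = 108.0040 / 52
delta_v = 2.0770


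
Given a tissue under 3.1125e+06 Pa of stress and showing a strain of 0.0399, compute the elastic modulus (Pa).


E = stress / strain
E = 3.1125e+06 / 0.0399
E = 7.8008e+07


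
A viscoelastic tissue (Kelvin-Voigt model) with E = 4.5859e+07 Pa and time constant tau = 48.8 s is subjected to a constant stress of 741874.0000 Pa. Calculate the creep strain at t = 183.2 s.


epsilon(t) = (sigma/E) * (1 - exp(-t/tau))
sigma/E = 741874.0000 / 4.5859e+07 = 0.0162
exp(-t/tau) = exp(-183.2 / 48.8) = 0.0234
epsilon = 0.0162 * (1 - 0.0234)
epsilon = 0.0158


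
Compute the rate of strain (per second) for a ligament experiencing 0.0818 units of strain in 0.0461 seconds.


strain_rate = delta_strain / delta_t
strain_rate = 0.0818 / 0.0461
strain_rate = 1.7744


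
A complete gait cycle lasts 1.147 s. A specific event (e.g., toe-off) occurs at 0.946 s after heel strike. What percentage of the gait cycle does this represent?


pct = (event_time / cycle_time) * 100
pct = (0.946 / 1.147) * 100
ratio = 0.8248
pct = 82.4760


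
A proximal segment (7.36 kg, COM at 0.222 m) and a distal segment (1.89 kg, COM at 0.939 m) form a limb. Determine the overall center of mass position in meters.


COM = (m1*x1 + m2*x2) / (m1 + m2)
COM = (7.36*0.222 + 1.89*0.939) / (7.36 + 1.89)
Numerator = 3.4086
Denominator = 9.2500
COM = 0.3685


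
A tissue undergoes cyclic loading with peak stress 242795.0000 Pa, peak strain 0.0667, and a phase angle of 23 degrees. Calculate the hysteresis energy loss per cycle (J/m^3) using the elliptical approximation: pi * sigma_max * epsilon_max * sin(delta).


E_loss = pi * sigma_max * epsilon_max * sin(delta)
delta = 23 deg = 0.4014 rad
sin(delta) = 0.3907
E_loss = pi * 242795.0000 * 0.0667 * 0.3907
E_loss = 19878.9507


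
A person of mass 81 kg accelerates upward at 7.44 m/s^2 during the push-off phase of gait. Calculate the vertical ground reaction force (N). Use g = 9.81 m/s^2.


GRF = m * (g + a)
GRF = 81 * (9.81 + 7.44)
GRF = 81 * 17.2500
GRF = 1397.2500


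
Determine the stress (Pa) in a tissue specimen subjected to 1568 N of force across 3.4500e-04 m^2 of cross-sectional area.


stress = F / A
stress = 1568 / 3.4500e-04
stress = 4.5449e+06


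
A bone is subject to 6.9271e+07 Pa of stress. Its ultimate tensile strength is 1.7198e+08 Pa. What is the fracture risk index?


FRI = applied / ultimate
FRI = 6.9271e+07 / 1.7198e+08
FRI = 0.4028


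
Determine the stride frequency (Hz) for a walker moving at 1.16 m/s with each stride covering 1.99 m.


f = v / stride_length
f = 1.16 / 1.99
f = 0.5829


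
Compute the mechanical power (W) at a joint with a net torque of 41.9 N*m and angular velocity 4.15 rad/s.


P = M * omega
P = 41.9 * 4.15
P = 173.8850


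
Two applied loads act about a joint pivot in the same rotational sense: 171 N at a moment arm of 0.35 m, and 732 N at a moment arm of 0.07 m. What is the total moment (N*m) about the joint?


M = F1 * d1 + F2 * d2
M = 171 * 0.35 + 732 * 0.07
M = 59.8500 + 51.2400
M = 111.0900


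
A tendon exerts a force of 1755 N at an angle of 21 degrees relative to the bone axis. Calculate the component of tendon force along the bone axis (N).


F_eff = F_tendon * cos(theta)
theta = 21 deg = 0.3665 rad
cos(theta) = 0.9336
F_eff = 1755 * 0.9336
F_eff = 1638.4336


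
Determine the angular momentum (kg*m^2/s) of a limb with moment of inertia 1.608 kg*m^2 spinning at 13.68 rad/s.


L = I * omega
L = 1.608 * 13.68
L = 21.9974


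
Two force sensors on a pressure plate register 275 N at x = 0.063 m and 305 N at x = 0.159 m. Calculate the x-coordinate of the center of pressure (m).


COP_x = (F1*x1 + F2*x2) / (F1 + F2)
COP_x = (275*0.063 + 305*0.159) / (275 + 305)
Numerator = 65.8200
Denominator = 580
COP_x = 0.1135


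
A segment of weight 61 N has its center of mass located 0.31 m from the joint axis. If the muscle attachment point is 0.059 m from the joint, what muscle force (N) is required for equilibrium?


F_muscle = W * d_load / d_muscle
F_muscle = 61 * 0.31 / 0.059
Numerator = 18.9100
F_muscle = 320.5085


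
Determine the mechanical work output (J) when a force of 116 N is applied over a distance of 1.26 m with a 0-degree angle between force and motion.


W = F * d * cos(theta)
theta = 0 deg = 0.0000 rad
cos(theta) = 1.0000
W = 116 * 1.26 * 1.0000
W = 146.1600


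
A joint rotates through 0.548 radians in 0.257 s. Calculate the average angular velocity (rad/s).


omega = delta_theta / delta_t
omega = 0.548 / 0.257
omega = 2.1323


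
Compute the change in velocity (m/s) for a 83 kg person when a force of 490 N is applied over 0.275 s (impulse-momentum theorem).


J = F * dt = 490 * 0.275 = 134.7500 N*s
delta_v = J / m
delta_v = 134.7500 / 83
delta_v = 1.6235


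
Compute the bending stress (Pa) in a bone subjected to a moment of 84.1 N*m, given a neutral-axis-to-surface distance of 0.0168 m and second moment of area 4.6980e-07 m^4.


sigma = M * c / I
sigma = 84.1 * 0.0168 / 4.6980e-07
M * c = 1.4129
sigma = 3.0074e+06


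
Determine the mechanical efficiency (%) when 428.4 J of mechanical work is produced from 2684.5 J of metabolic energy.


eta = (W_mech / E_meta) * 100
eta = (428.4 / 2684.5) * 100
ratio = 0.1596
eta = 15.9583


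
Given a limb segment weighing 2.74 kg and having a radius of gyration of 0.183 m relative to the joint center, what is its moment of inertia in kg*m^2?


I = m * k^2
I = 2.74 * 0.183^2
k^2 = 0.0335
I = 0.0918


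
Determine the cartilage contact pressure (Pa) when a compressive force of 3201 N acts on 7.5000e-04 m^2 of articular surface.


P = F / A
P = 3201 / 7.5000e-04
P = 4.2680e+06


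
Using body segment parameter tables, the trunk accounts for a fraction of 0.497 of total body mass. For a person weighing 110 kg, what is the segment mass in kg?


m_segment = body_mass * fraction
m_segment = 110 * 0.497
m_segment = 54.6700


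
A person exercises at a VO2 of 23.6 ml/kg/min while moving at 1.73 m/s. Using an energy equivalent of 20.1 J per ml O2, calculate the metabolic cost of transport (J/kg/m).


Power per kg = VO2 * 20.1 / 60
Power per kg = 23.6 * 20.1 / 60 = 7.9060 W/kg
Cost = power_per_kg / speed
Cost = 7.9060 / 1.73
Cost = 4.5699


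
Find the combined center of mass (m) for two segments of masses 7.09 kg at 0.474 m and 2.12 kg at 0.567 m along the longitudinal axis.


COM = (m1*x1 + m2*x2) / (m1 + m2)
COM = (7.09*0.474 + 2.12*0.567) / (7.09 + 2.12)
Numerator = 4.5627
Denominator = 9.2100
COM = 0.4954


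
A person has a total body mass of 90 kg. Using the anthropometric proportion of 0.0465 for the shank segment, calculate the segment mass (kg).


m_segment = body_mass * fraction
m_segment = 90 * 0.0465
m_segment = 4.1850


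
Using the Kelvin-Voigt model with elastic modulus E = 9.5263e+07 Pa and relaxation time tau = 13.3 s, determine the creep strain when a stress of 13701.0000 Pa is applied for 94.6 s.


epsilon(t) = (sigma/E) * (1 - exp(-t/tau))
sigma/E = 13701.0000 / 9.5263e+07 = 1.4382e-04
exp(-t/tau) = exp(-94.6 / 13.3) = 8.1463e-04
epsilon = 1.4382e-04 * (1 - 8.1463e-04)
epsilon = 1.4371e-04


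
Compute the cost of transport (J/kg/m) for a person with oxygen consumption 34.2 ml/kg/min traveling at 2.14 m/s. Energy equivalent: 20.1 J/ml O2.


Power per kg = VO2 * 20.1 / 60
Power per kg = 34.2 * 20.1 / 60 = 11.4570 W/kg
Cost = power_per_kg / speed
Cost = 11.4570 / 2.14
Cost = 5.3537


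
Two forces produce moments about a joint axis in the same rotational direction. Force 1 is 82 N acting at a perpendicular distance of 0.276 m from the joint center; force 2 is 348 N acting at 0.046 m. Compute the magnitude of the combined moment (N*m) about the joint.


M = F1 * d1 + F2 * d2
M = 82 * 0.276 + 348 * 0.046
M = 22.6320 + 16.0080
M = 38.6400


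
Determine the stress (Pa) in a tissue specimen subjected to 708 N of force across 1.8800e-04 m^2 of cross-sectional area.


stress = F / A
stress = 708 / 1.8800e-04
stress = 3.7660e+06


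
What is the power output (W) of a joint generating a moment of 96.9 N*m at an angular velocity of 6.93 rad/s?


P = M * omega
P = 96.9 * 6.93
P = 671.5170


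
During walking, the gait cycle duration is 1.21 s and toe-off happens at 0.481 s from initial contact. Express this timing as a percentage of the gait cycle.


pct = (event_time / cycle_time) * 100
pct = (0.481 / 1.21) * 100
ratio = 0.3975
pct = 39.7521


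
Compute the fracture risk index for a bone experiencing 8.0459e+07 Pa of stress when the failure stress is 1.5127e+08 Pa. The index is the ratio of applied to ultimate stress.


FRI = applied / ultimate
FRI = 8.0459e+07 / 1.5127e+08
FRI = 0.5319


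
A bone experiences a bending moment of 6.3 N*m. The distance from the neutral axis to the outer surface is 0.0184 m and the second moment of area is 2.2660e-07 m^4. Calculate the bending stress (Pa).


sigma = M * c / I
sigma = 6.3 * 0.0184 / 2.2660e-07
M * c = 0.1159
sigma = 511562.2242


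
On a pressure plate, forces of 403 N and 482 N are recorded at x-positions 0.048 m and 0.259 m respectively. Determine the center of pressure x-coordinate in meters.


COP_x = (F1*x1 + F2*x2) / (F1 + F2)
COP_x = (403*0.048 + 482*0.259) / (403 + 482)
Numerator = 144.1820
Denominator = 885
COP_x = 0.1629


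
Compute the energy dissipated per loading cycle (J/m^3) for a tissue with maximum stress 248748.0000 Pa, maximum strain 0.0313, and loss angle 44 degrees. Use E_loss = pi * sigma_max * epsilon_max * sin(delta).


E_loss = pi * sigma_max * epsilon_max * sin(delta)
delta = 44 deg = 0.7679 rad
sin(delta) = 0.6947
E_loss = pi * 248748.0000 * 0.0313 * 0.6947
E_loss = 16991.2403


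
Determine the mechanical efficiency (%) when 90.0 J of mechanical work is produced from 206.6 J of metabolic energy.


eta = (W_mech / E_meta) * 100
eta = (90.0 / 206.6) * 100
ratio = 0.4356
eta = 43.5624


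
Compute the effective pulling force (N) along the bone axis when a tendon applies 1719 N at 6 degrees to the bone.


F_eff = F_tendon * cos(theta)
theta = 6 deg = 0.1047 rad
cos(theta) = 0.9945
F_eff = 1719 * 0.9945
F_eff = 1709.5831


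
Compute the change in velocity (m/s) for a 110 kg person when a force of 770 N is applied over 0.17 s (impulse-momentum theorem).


J = F * dt = 770 * 0.17 = 130.9000 N*s
delta_v = J / m
delta_v = 130.9000 / 110
delta_v = 1.1900


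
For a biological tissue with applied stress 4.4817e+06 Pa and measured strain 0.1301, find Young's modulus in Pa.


E = stress / strain
E = 4.4817e+06 / 0.1301
E = 3.4448e+07


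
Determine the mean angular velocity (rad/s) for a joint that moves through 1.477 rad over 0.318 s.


omega = delta_theta / delta_t
omega = 1.477 / 0.318
omega = 4.6447


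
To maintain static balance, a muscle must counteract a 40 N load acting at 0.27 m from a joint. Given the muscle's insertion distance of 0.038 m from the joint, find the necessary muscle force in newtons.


F_muscle = W * d_load / d_muscle
F_muscle = 40 * 0.27 / 0.038
Numerator = 10.8000
F_muscle = 284.2105


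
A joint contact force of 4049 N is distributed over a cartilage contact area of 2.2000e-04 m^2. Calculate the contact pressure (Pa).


P = F / A
P = 4049 / 2.2000e-04
P = 1.8405e+07


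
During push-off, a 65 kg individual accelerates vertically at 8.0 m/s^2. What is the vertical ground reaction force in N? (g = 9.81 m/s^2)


GRF = m * (g + a)
GRF = 65 * (9.81 + 8.0)
GRF = 65 * 17.8100
GRF = 1157.6500


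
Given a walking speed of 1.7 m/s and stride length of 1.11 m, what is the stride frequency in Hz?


f = v / stride_length
f = 1.7 / 1.11
f = 1.5315


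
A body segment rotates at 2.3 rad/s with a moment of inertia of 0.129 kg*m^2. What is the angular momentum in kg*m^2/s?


L = I * omega
L = 0.129 * 2.3
L = 0.2967


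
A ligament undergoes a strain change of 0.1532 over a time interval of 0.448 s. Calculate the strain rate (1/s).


strain_rate = delta_strain / delta_t
strain_rate = 0.1532 / 0.448
strain_rate = 0.3420


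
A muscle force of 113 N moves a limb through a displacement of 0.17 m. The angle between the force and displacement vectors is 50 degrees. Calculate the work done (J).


W = F * d * cos(theta)
theta = 50 deg = 0.8727 rad
cos(theta) = 0.6428
W = 113 * 0.17 * 0.6428
W = 12.3479


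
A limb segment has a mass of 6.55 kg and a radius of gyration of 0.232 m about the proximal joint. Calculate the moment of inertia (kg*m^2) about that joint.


I = m * k^2
I = 6.55 * 0.232^2
k^2 = 0.0538
I = 0.3525


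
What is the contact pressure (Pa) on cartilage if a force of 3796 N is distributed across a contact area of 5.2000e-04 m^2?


P = F / A
P = 3796 / 5.2000e-04
P = 7.3000e+06


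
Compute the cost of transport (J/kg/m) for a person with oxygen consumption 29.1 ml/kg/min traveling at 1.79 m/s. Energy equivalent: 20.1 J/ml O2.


Power per kg = VO2 * 20.1 / 60
Power per kg = 29.1 * 20.1 / 60 = 9.7485 W/kg
Cost = power_per_kg / speed
Cost = 9.7485 / 1.79
Cost = 5.4461


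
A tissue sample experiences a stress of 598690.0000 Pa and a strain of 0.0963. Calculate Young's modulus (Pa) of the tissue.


E = stress / strain
E = 598690.0000 / 0.0963
E = 6.2169e+06


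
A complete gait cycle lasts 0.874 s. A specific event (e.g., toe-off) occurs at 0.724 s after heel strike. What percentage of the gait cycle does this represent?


pct = (event_time / cycle_time) * 100
pct = (0.724 / 0.874) * 100
ratio = 0.8284
pct = 82.8375


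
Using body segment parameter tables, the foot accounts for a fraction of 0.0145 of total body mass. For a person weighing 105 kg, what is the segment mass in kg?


m_segment = body_mass * fraction
m_segment = 105 * 0.0145
m_segment = 1.5225


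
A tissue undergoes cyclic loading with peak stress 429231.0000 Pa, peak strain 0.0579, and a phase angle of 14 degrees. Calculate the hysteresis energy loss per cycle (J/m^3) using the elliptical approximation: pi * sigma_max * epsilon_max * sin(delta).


E_loss = pi * sigma_max * epsilon_max * sin(delta)
delta = 14 deg = 0.2443 rad
sin(delta) = 0.2419
E_loss = pi * 429231.0000 * 0.0579 * 0.2419
E_loss = 18888.3792


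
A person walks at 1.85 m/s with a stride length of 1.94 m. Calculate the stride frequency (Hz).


f = v / stride_length
f = 1.85 / 1.94
f = 0.9536


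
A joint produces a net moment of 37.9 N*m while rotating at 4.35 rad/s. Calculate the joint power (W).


P = M * omega
P = 37.9 * 4.35
P = 164.8650


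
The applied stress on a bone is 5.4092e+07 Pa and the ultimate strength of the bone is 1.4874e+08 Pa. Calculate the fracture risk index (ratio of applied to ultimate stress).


FRI = applied / ultimate
FRI = 5.4092e+07 / 1.4874e+08
FRI = 0.3637


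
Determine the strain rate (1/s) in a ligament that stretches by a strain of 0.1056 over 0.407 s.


strain_rate = delta_strain / delta_t
strain_rate = 0.1056 / 0.407
strain_rate = 0.2595


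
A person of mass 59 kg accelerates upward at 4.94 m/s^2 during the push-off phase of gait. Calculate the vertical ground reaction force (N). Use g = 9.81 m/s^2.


GRF = m * (g + a)
GRF = 59 * (9.81 + 4.94)
GRF = 59 * 14.7500
GRF = 870.2500


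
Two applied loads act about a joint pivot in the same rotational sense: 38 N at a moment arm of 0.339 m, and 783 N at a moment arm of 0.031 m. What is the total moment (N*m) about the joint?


M = F1 * d1 + F2 * d2
M = 38 * 0.339 + 783 * 0.031
M = 12.8820 + 24.2730
M = 37.1550


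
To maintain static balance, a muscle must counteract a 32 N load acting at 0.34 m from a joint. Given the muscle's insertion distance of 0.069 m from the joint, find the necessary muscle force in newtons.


F_muscle = W * d_load / d_muscle
F_muscle = 32 * 0.34 / 0.069
Numerator = 10.8800
F_muscle = 157.6812


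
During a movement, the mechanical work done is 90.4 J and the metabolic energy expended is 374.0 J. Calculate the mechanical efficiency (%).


eta = (W_mech / E_meta) * 100
eta = (90.4 / 374.0) * 100
ratio = 0.2417
eta = 24.1711


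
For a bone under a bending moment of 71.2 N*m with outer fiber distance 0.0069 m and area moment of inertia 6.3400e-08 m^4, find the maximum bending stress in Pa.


sigma = M * c / I
sigma = 71.2 * 0.0069 / 6.3400e-08
M * c = 0.4913
sigma = 7.7489e+06


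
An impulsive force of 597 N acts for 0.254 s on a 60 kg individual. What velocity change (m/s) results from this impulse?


J = F * dt = 597 * 0.254 = 151.6380 N*s
delta_v = J / m
delta_v = 151.6380 / 60
delta_v = 2.5273


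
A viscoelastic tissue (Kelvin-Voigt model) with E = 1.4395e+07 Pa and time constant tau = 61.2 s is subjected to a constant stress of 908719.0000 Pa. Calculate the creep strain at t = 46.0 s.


epsilon(t) = (sigma/E) * (1 - exp(-t/tau))
sigma/E = 908719.0000 / 1.4395e+07 = 0.0631
exp(-t/tau) = exp(-46.0 / 61.2) = 0.4716
epsilon = 0.0631 * (1 - 0.4716)
epsilon = 0.0334
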